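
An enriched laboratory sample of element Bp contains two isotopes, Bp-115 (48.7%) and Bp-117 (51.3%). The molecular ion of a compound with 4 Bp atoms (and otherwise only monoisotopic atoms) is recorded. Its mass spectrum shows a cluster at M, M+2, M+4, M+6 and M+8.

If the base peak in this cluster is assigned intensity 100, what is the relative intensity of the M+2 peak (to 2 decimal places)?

63.29

Term probabilities: M 0.0562, M+2 0.2370, M+4 0.3745, M+6 0.2630, M+8 0.0693. Base peak = M+4.
P(M+4) = C(4,2) × 0.487^2 × 0.513^2 = 6 × 0.237169 × 0.263169 = 0.374493 (base)
P(M+2) = C(4,1) × 0.487^3 × 0.513^1 = 4 × 0.1155013 × 0.5130 = 0.237009
Relative intensity = 0.237009 / 0.374493 × 100 = 63.29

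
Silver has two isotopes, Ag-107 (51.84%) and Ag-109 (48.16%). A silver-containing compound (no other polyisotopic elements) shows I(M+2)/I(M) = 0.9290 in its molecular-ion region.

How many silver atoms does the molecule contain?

1

With n Ag atoms, P(M+2)/P(M) = C(n,1)·p^(n−1)q / p^n = n·q/p = n · 0.4816/0.5184.
n = 0.9290 × 0.5184/0.4816 = 1.00 ≈ 1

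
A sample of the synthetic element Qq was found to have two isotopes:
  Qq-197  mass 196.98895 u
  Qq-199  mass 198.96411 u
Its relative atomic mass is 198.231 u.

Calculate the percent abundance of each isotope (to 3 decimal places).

Qq-197: 37.116%, Qq-199: 62.884%

Let x be the fractional abundance of Qq-197; then Qq-199 has abundance 1 − x.
196.98895·x + 198.96411·(1 − x) = 198.231
(196.98895 − 198.96411)·x = 198.231 − 198.96411
x = -0.73311 / -1.97516 = 0.37116 → 37.116% Qq-197, 62.884% Qq-199.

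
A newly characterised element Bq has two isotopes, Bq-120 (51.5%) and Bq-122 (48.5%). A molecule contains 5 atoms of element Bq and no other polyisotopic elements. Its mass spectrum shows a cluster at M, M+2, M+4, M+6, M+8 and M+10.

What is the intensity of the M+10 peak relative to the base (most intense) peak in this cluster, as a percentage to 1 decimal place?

8.4%

(0.515 + 0.485)^5 gives M 0.0362, M+2 0.1706, M+4 0.3213, M+6 0.3026, M+8 0.1425, M+10 0.0268; the largest is M+4.
P(M+4) = C(5,2) × 0.515^3 × 0.485^2 = 10 × 0.13659088 × 0.235225 = 0.321296 (base)
P(M+10) = C(5,5) × 0.515^0 × 0.485^5 = 1 × 1.0000 × 0.02683544 = 0.026835
Relative intensity = 0.026835 / 0.321296 × 100 = 8.4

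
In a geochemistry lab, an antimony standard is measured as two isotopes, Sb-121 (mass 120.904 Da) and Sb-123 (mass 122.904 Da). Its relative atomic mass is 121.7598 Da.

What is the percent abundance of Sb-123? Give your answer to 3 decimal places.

Let x be the fractional abundance of Sb-121; then Sb-123 has abundance 1 − x.
120.904·x + 122.904·(1 − x) = 121.7598
(120.904 − 122.904)·x = 121.7598 − 122.904
x = -1.1442 / -2.000 = 0.57210 → 57.210% Sb-121, 42.790% Sb-123.

42.790%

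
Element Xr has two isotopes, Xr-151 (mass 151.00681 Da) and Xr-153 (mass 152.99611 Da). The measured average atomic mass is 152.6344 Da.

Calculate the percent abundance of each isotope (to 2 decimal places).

With x = fraction of Xr-151 (so Xr-153 is 1 − x):
151.00681·x + 152.99611·(1 − x) = 152.6344
(151.00681 − 152.99611)·x = 152.6344 − 152.99611
x = -0.36171 / -1.98930 = 0.18183 → 18.18% Xr-151, 81.82% Xr-153.

Xr-151: 18.18%, Xr-153: 81.82%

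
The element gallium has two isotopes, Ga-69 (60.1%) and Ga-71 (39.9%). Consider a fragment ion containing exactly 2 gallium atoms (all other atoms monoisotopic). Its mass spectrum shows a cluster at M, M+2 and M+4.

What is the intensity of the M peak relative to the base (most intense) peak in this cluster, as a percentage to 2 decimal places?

Binomial terms of (0.601 + 0.399)^2: M 0.3612, M+2 0.4796, M+4 0.1592 → M+2 is the base peak.
P(M+2) = C(2,1) × 0.601^1 × 0.399^1 = 2 × 0.6010 × 0.3990 = 0.479598 (base)
P(M) = C(2,0) × 0.601^2 × 0.399^0 = 1 × 0.361201 × 1.0000 = 0.361201
Relative intensity = 0.361201 / 0.479598 × 100 = 75.31

75.31%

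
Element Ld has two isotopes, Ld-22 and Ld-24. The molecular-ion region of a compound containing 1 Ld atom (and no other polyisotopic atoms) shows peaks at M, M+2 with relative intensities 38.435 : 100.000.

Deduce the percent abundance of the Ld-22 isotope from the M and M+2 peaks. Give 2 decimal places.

If p is the fraction of Ld that is Ld-22, then I(M+2)/I(M) = [C(1,1)·p^0·(1−p)] / p^1 = 1·(1−p)/p = 100.000/38.435 = 2.6018
(1−p)/p = 2.6018/1 = 2.6018  ⇒  p = 1/(1 + 2.6018) = 0.2776
Ld-22: 27.76%, Ld-24: 72.24%.

27.76%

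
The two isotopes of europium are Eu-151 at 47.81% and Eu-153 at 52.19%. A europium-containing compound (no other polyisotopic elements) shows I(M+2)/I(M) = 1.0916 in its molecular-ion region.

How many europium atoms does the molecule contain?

1

With n Eu atoms, P(M+2)/P(M) = C(n,1)·p^(n−1)q / p^n = n·q/p = n · 0.5219/0.4781.
n = 1.0916 × 0.4781/0.5219 = 1.00 ≈ 1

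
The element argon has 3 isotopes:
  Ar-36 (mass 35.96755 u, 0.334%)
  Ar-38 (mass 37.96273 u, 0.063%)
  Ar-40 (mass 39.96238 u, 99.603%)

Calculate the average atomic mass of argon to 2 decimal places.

Weight each isotope mass by its fractional abundance: 0.00334 × 35.96755 + 0.00063 × 37.96273 + 0.99603 × 39.96238
= 0.120132 + 0.023917 + 39.803729 = 39.947778 u

39.95 u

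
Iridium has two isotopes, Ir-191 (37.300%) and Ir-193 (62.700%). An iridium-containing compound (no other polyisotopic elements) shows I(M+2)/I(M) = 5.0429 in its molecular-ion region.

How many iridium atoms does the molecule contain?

For n independent Ir atoms, I(M+2)/I(M) = n · (abundance Ir-193) / (abundance Ir-191) = n · 0.62700/0.37300.
n = 5.0429 × 0.37300/0.62700 = 3.00 ≈ 3

3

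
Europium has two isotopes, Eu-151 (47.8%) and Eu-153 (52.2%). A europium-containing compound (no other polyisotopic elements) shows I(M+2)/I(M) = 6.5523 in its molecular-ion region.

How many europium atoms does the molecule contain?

The M+2/M ratio from n Eu atoms is n · q/p = n · 0.522/0.478.
n = 6.5523 × 0.478/0.522 = 6.00 ≈ 6

6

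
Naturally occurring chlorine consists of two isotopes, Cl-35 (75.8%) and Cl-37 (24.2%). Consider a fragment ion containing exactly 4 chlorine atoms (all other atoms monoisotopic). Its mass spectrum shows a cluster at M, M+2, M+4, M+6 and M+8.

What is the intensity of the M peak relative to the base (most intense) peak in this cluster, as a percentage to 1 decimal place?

(0.758 + 0.242)^4 gives M 0.3301, M+2 0.4216, M+4 0.2019, M+6 0.0430, M+8 0.0034; the largest is M+2.
P(M+2) = C(4,1) × 0.758^3 × 0.242^1 = 4 × 0.43551951 × 0.2420 = 0.421583 (base)
P(M) = C(4,0) × 0.758^4 × 0.242^0 = 1 × 0.33012379 × 1.0000 = 0.330124
Relative intensity = 0.330124 / 0.421583 × 100 = 78.3

78.3%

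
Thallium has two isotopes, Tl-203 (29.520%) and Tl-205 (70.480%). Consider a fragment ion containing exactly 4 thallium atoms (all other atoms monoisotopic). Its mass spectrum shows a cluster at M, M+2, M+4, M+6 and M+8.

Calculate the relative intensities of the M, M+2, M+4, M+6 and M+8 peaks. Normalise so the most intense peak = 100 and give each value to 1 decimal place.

Expanding (0.29520 + 0.70480)^4:
P(M) = 0.29520^4 = 0.007594
P(M+2) = 4 × 0.29520^3 × 0.70480^1 = 0.072523
P(M+4) = 6 × 0.29520^2 × 0.70480^2 = 0.259726
P(M+6) = 4 × 0.29520^1 × 0.70480^3 = 0.413403
P(M+8) = 0.70480^4 = 0.246754
The M+6 peak is largest (0.413403); scaling to 100 gives 1.8 : 17.5 : 62.8 : 100.0 : 59.7.

1.8 : 17.5 : 62.8 : 100.0 : 59.7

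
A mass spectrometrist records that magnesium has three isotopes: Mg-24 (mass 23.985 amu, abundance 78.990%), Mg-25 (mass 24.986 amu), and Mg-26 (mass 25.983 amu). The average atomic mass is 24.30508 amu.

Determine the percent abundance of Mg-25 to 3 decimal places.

The remaining 21.010% is split between Mg-25 (fraction x) and Mg-26 (fraction 0.21010 − x).
Substituting: 24.986x + 25.983(0.21010 − x) = 5.3593285
(24.986 − 25.983)x = -0.0996998  ⇒  x = 0.10000, y = 0.11010
Mg-25: 10.000%, Mg-26: 11.010%.

10.000%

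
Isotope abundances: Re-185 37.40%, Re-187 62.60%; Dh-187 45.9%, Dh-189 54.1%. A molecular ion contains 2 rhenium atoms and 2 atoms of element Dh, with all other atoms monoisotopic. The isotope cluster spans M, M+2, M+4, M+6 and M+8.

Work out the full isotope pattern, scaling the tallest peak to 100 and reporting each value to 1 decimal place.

8.3 : 47.2 : 100.0 : 93.2 : 32.2

Rhenium pattern (n=2): 0.139876 : 0.468248 : 0.391876
Element Dh pattern (n=2): 0.210681 : 0.496638 : 0.292681
Convolve the two distributions (both contribute in 2-u steps):
  M: 0.139876×0.210681 = 0.029469
  M+2: 0.139876×0.496638 + 0.468248×0.210681 = 0.168119
  M+4: 0.139876×0.292681 + 0.468248×0.496638 + 0.391876×0.210681 = 0.356050
  M+6: 0.468248×0.292681 + 0.391876×0.496638 = 0.331668
  M+8: 0.391876×0.292681 = 0.114695
Scale to base peak (0.356050) = 100: 8.3 : 47.2 : 100.0 : 93.2 : 32.2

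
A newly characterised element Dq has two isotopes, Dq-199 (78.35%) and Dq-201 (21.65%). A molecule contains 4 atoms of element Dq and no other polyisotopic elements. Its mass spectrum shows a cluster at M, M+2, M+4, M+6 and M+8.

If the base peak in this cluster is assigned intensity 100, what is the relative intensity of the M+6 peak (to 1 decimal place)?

Binomial terms of (0.7835 + 0.2165)^4: M 0.3768, M+2 0.4165, M+4 0.1726, M+6 0.0318, M+8 0.0022 → M+2 is the base peak.
P(M+2) = C(4,1) × 0.7835^3 × 0.2165^1 = 4 × 0.48096891 × 0.2165 = 0.416519 (base)
P(M+6) = C(4,3) × 0.7835^1 × 0.2165^3 = 4 × 0.7835 × 0.01014784 = 0.031803
Relative intensity = 0.031803 / 0.416519 × 100 = 7.6

7.6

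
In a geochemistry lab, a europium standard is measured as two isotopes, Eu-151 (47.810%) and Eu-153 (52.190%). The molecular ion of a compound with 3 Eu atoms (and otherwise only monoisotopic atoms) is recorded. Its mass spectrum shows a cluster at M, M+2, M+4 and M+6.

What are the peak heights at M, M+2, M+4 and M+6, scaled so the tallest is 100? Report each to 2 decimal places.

Expanding (0.47810 + 0.52190)^3:
P(M) = 0.47810^3 = 0.109284
P(M+2) = 3 × 0.47810^2 × 0.52190^1 = 0.357887
P(M+4) = 3 × 0.47810^1 × 0.52190^2 = 0.390674
P(M+6) = 0.52190^3 = 0.142155
The M+4 peak is largest (0.390674); scaling to 100 gives 27.97 : 91.61 : 100.00 : 36.39.

27.97 : 91.61 : 100.00 : 36.39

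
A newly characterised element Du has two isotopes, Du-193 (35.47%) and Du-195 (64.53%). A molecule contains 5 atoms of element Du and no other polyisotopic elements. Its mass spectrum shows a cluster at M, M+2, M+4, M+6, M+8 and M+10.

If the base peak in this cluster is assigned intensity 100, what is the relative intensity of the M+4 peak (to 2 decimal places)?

Term probabilities: M 0.0056, M+2 0.0511, M+4 0.1858, M+6 0.3381, M+8 0.3075, M+10 0.1119. Base peak = M+6.
P(M+6) = C(5,3) × 0.3547^2 × 0.6453^3 = 10 × 0.12581209 × 0.26871072 = 0.338071 (base)
P(M+4) = C(5,2) × 0.3547^3 × 0.6453^2 = 10 × 0.04462555 × 0.41641209 = 0.185826
Relative intensity = 0.185826 / 0.338071 × 100 = 54.97

54.97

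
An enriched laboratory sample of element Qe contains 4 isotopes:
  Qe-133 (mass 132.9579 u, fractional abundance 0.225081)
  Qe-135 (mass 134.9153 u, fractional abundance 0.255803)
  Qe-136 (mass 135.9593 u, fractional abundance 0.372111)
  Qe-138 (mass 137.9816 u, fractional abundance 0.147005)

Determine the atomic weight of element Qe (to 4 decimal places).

135.3140 u

Average mass = Σ (abundance × isotope mass) = 0.225081 × 132.9579 + 0.255803 × 134.9153 + 0.372111 × 135.9593 + 0.147005 × 137.9816
= 29.92630 + 34.51174 + 50.59195 + 20.28399 = 135.31398 u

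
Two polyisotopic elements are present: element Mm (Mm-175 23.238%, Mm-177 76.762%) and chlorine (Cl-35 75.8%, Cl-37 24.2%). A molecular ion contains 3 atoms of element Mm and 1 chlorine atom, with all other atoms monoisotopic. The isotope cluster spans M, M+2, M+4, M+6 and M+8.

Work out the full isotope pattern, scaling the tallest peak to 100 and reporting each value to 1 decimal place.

2.2 : 22.0 : 77.2 : 100.0 : 24.7

Element Mm pattern (n=3): 0.01254863 : 0.12435551 : 0.4107831 : 0.45231277
Chlorine pattern (n=1): 0.7580 : 0.2420
Convolve the two distributions (both contribute in 2-u steps):
  M: 0.01254863×0.7580 = 0.009512
  M+2: 0.01254863×0.2420 + 0.12435551×0.7580 = 0.097298
  M+4: 0.12435551×0.2420 + 0.4107831×0.7580 = 0.341468
  M+6: 0.4107831×0.2420 + 0.45231277×0.7580 = 0.442263
  M+8: 0.45231277×0.2420 = 0.109460
Scale to base peak (0.442263) = 100: 2.2 : 22.0 : 77.2 : 100.0 : 24.7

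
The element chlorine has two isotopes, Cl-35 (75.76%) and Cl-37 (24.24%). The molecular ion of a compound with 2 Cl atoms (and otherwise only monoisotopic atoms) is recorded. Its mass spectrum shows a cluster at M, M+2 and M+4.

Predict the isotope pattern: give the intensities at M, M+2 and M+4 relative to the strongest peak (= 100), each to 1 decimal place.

100.0 : 64.0 : 10.2

Each Cl atom is independently Cl-35 (p = 0.7576) or Cl-37 (q = 0.2424); the cluster is the binomial expansion (p + q)^2.
P(M) = 0.7576^2 = 0.573958
P(M+2) = 2 × 0.7576^1 × 0.2424^1 = 0.367284
P(M+4) = 0.2424^2 = 0.058758
The M peak is largest (0.573958); scaling to 100 gives 100.0 : 64.0 : 10.2.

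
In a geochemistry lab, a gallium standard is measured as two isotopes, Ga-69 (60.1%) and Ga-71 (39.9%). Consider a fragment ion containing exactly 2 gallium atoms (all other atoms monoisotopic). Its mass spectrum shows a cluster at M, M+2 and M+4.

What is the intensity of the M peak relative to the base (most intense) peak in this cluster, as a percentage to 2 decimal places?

75.31%

(0.601 + 0.399)^2 gives M 0.3612, M+2 0.4796, M+4 0.1592; the largest is M+2.
P(M+2) = C(2,1) × 0.601^1 × 0.399^1 = 2 × 0.6010 × 0.3990 = 0.479598 (base)
P(M) = C(2,0) × 0.601^2 × 0.399^0 = 1 × 0.361201 × 1.0000 = 0.361201
Relative intensity = 0.361201 / 0.479598 × 100 = 75.31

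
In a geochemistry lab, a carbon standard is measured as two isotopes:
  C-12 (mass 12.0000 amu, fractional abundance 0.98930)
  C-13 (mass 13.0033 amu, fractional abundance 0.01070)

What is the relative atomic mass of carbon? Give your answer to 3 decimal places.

12.011 amu

Weight each isotope mass by its fractional abundance: 0.98930 × 12.0000 + 0.01070 × 13.0033
= 11.87160 + 0.13914 = 12.01074 amu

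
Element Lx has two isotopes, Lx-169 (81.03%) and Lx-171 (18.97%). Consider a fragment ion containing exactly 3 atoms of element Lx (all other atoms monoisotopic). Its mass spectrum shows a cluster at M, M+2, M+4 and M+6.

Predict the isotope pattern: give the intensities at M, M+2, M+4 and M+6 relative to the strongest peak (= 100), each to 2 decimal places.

100.00 : 70.23 : 16.44 : 1.28

The 3 Lx atoms are independent, so intensities follow the terms of (0.8103 + 0.1897)^3.
P(M) = 0.8103^3 = 0.532032
P(M+2) = 3 × 0.8103^2 × 0.1897^1 = 0.373663
P(M+4) = 3 × 0.8103^1 × 0.1897^2 = 0.087479
P(M+6) = 0.1897^3 = 0.006827
The M peak is largest (0.532032); scaling to 100 gives 100.00 : 70.23 : 16.44 : 1.28.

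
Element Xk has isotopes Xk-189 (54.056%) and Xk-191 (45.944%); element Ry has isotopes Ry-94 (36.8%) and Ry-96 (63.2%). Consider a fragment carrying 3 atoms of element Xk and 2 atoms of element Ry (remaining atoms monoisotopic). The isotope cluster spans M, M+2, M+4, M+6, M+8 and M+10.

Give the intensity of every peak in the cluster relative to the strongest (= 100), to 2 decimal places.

Element Xk pattern (n=3): 0.1579544 : 0.40275215 : 0.34231251 : 0.09698094
Element Ry pattern (n=2): 0.135424 : 0.465152 : 0.399424
Convolve the two distributions (both contribute in 2-u steps):
  M: 0.1579544×0.135424 = 0.021391
  M+2: 0.1579544×0.465152 + 0.40275215×0.135424 = 0.128015
  M+4: 0.1579544×0.399424 + 0.40275215×0.465152 + 0.34231251×0.135424 = 0.296789
  M+6: 0.40275215×0.399424 + 0.34231251×0.465152 + 0.09698094×0.135424 = 0.333230
  M+8: 0.34231251×0.399424 + 0.09698094×0.465152 = 0.181839
  M+10: 0.09698094×0.399424 = 0.038737
Scale to base peak (0.333230) = 100: 6.42 : 38.42 : 89.06 : 100.00 : 54.57 : 11.62

6.42 : 38.42 : 89.06 : 100.00 : 54.57 : 11.62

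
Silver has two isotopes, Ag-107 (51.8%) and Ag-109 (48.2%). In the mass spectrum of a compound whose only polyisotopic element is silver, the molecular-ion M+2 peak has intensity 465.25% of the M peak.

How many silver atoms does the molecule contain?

The M+2/M ratio from n Ag atoms is n · q/p = n · 0.482/0.518.
n = 4.6525 × 0.518/0.482 = 5.00 ≈ 5

5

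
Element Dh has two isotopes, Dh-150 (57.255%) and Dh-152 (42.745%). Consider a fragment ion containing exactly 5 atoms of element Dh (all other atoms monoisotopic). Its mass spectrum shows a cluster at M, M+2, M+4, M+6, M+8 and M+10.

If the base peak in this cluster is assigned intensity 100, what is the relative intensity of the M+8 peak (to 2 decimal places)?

(0.57255 + 0.42745)^5 gives M 0.0615, M+2 0.2297, M+4 0.3429, M+6 0.2560, M+8 0.0956, M+10 0.0143; the largest is M+4.
P(M+4) = C(5,2) × 0.57255^3 × 0.42745^2 = 10 × 0.18768962 × 0.1827135 = 0.342934 (base)
P(M+8) = C(5,4) × 0.57255^1 × 0.42745^4 = 5 × 0.57255 × 0.03338422 = 0.095571
Relative intensity = 0.095571 / 0.342934 × 100 = 27.87

27.87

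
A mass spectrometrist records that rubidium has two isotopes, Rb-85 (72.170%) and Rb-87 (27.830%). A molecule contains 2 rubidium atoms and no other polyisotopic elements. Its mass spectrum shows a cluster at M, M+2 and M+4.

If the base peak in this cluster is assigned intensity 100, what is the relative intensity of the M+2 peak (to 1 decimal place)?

(0.72170 + 0.27830)^2 gives M 0.5209, M+2 0.4017, M+4 0.0775; the largest is M.
P(M) = C(2,0) × 0.72170^2 × 0.27830^0 = 1 × 0.52085089 × 1.0000 = 0.520851 (base)
P(M+2) = C(2,1) × 0.72170^1 × 0.27830^1 = 2 × 0.7217 × 0.2783 = 0.401698
Relative intensity = 0.401698 / 0.520851 × 100 = 77.1

77.1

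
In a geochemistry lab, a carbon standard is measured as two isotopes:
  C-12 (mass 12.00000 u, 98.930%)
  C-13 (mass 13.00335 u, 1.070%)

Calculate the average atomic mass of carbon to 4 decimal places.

12.0107 u

The abundance-weighted mean is 0.98930 × 12.00000 + 0.01070 × 13.00335
= 11.871600 + 0.139136 = 12.010736 u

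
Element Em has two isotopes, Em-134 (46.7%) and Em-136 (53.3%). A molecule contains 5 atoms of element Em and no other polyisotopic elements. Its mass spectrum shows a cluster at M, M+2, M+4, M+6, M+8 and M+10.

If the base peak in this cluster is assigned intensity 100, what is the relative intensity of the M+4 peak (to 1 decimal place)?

87.6

(0.467 + 0.533)^5 gives M 0.0222, M+2 0.1268, M+4 0.2893, M+6 0.3302, M+8 0.1884, M+10 0.0430; the largest is M+6.
P(M+6) = C(5,3) × 0.467^2 × 0.533^3 = 10 × 0.218089 × 0.15141944 = 0.330229 (base)
P(M+4) = C(5,2) × 0.467^3 × 0.533^2 = 10 × 0.10184756 × 0.284089 = 0.289338
Relative intensity = 0.289338 / 0.330229 × 100 = 87.6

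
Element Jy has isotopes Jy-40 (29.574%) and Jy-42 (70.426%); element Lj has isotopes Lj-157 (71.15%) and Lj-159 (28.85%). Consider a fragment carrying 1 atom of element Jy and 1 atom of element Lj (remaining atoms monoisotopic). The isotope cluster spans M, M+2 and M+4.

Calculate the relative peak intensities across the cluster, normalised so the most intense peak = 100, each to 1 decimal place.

35.9 : 100.0 : 34.6

Element Jy pattern (n=1): 0.29574 : 0.70426
Element Lj pattern (n=1): 0.7115 : 0.2885
Convolve the two distributions (both contribute in 2-u steps):
  M: 0.29574×0.7115 = 0.210419
  M+2: 0.29574×0.2885 + 0.70426×0.7115 = 0.586402
  M+4: 0.70426×0.2885 = 0.203179
Scale to base peak (0.586402) = 100: 35.9 : 100.0 : 34.6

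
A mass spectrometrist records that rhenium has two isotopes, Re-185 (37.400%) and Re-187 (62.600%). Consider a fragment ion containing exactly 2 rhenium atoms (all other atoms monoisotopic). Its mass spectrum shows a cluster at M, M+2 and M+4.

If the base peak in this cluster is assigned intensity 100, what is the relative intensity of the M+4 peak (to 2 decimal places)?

(0.37400 + 0.62600)^2 gives M 0.1399, M+2 0.4682, M+4 0.3919; the largest is M+2.
P(M+2) = C(2,1) × 0.37400^1 × 0.62600^1 = 2 × 0.3740 × 0.6260 = 0.468248 (base)
P(M+4) = C(2,2) × 0.37400^0 × 0.62600^2 = 1 × 1.0000 × 0.391876 = 0.391876
Relative intensity = 0.391876 / 0.468248 × 100 = 83.69

83.69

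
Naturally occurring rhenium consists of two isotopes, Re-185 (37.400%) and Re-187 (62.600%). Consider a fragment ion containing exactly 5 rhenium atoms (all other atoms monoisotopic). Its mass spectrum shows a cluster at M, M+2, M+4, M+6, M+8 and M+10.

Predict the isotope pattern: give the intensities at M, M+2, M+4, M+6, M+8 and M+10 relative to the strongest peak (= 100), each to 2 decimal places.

Each Re atom is independently Re-185 (p = 0.37400) or Re-187 (q = 0.62600); the cluster is the binomial expansion (p + q)^5.
P(M) = 0.37400^5 = 0.007317
P(M+2) = 5 × 0.37400^4 × 0.62600^1 = 0.061239
P(M+4) = 10 × 0.37400^3 × 0.62600^2 = 0.205005
P(M+6) = 10 × 0.37400^2 × 0.62600^3 = 0.343136
P(M+8) = 5 × 0.37400^1 × 0.62600^4 = 0.287170
P(M+10) = 0.62600^5 = 0.096133
The M+6 peak is largest (0.343136); scaling to 100 gives 2.13 : 17.85 : 59.74 : 100.00 : 83.69 : 28.02.

2.13 : 17.85 : 59.74 : 100.00 : 83.69 : 28.02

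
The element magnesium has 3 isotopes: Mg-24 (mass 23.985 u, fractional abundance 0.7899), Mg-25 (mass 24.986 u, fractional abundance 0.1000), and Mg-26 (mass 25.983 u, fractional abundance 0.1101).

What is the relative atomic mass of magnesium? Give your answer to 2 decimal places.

Average mass = Σ (abundance × isotope mass) = 0.7899 × 23.985 + 0.1000 × 24.986 + 0.1101 × 25.983
= 18.9458 + 2.4986 + 2.8607 = 24.3051 u

24.31 u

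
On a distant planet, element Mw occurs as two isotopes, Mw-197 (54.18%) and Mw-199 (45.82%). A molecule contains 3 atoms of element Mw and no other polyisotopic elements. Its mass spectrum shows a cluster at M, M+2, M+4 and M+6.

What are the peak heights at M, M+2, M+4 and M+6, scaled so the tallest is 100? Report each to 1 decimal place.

39.4 : 100.0 : 84.6 : 23.8

Each Mw atom is independently Mw-197 (p = 0.5418) or Mw-199 (q = 0.4582); the cluster is the binomial expansion (p + q)^3.
P(M) = 0.5418^3 = 0.159044
P(M+2) = 3 × 0.5418^2 × 0.4582^1 = 0.403510
P(M+4) = 3 × 0.5418^1 × 0.4582^2 = 0.341248
P(M+6) = 0.4582^3 = 0.096198
The M+2 peak is largest (0.403510); scaling to 100 gives 39.4 : 100.0 : 84.6 : 23.8.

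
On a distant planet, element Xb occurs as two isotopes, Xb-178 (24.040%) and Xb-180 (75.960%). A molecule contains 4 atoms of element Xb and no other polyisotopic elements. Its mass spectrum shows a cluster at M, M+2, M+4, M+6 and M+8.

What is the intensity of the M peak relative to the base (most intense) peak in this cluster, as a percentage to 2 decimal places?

Term probabilities: M 0.0033, M+2 0.0422, M+4 0.2001, M+6 0.4215, M+8 0.3329. Base peak = M+6.
P(M+6) = C(4,3) × 0.24040^1 × 0.75960^3 = 4 × 0.2404 × 0.43828324 = 0.421453 (base)
P(M) = C(4,0) × 0.24040^4 × 0.75960^0 = 1 × 0.00333993 × 1.0000 = 0.003340
Relative intensity = 0.003340 / 0.421453 × 100 = 0.79

0.79%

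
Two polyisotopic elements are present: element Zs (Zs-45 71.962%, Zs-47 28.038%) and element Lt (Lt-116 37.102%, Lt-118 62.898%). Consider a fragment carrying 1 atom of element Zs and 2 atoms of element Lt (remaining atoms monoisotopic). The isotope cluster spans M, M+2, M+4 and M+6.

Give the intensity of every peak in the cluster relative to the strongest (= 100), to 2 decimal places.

Element Zs pattern (n=1): 0.71962 : 0.28038
Element Lt pattern (n=2): 0.13765584 : 0.46672832 : 0.39561584
Convolve the two distributions (both contribute in 2-u steps):
  M: 0.71962×0.13765584 = 0.099060
  M+2: 0.71962×0.46672832 + 0.28038×0.13765584 = 0.374463
  M+4: 0.71962×0.39561584 + 0.28038×0.46672832 = 0.415554
  M+6: 0.28038×0.39561584 = 0.110923
Scale to base peak (0.415554) = 100: 23.84 : 90.11 : 100.00 : 26.69

23.84 : 90.11 : 100.00 : 26.69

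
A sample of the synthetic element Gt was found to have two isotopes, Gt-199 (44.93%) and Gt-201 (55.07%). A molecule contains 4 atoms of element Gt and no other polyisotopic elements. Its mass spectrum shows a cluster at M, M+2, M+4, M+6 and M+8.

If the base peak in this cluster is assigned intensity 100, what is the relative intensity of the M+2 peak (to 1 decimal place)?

Term probabilities: M 0.0408, M+2 0.1998, M+4 0.3673, M+6 0.3002, M+8 0.0920. Base peak = M+4.
P(M+4) = C(4,2) × 0.4493^2 × 0.5507^2 = 6 × 0.20187049 × 0.30327049 = 0.367328 (base)
P(M+2) = C(4,1) × 0.4493^3 × 0.5507^1 = 4 × 0.09070041 × 0.5507 = 0.199795
Relative intensity = 0.199795 / 0.367328 × 100 = 54.4

54.4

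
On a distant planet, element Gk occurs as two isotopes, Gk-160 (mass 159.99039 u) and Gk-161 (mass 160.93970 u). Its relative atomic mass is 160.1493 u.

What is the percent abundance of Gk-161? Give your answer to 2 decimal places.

Let x be the fractional abundance of Gk-160; then Gk-161 has abundance 1 − x.
159.99039·x + 160.93970·(1 − x) = 160.1493
(159.99039 − 160.93970)·x = 160.1493 − 160.93970
x = -0.79040 / -0.94931 = 0.83260 → 83.26% Gk-160, 16.74% Gk-161.

16.74%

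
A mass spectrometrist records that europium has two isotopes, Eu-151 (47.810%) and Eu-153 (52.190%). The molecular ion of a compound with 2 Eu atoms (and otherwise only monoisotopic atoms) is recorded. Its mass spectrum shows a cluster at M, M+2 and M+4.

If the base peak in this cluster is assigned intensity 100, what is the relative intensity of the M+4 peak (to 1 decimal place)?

(0.47810 + 0.52190)^2 gives M 0.2286, M+2 0.4990, M+4 0.2724; the largest is M+2.
P(M+2) = C(2,1) × 0.47810^1 × 0.52190^1 = 2 × 0.4781 × 0.5219 = 0.499041 (base)
P(M+4) = C(2,2) × 0.47810^0 × 0.52190^2 = 1 × 1.0000 × 0.27237961 = 0.272380
Relative intensity = 0.272380 / 0.499041 × 100 = 54.6

54.6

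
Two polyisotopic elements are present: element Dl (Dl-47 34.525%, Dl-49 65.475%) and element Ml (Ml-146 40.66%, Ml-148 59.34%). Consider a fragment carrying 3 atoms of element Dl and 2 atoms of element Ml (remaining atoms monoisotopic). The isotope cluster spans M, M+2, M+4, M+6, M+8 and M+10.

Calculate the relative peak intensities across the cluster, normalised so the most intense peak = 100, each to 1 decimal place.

2.0 : 17.1 : 58.5 : 100.0 : 85.0 : 28.8

Element Dl pattern (n=3): 0.04115296 : 0.23413381 : 0.4440235 : 0.28068973
Element Ml pattern (n=2): 0.16532356 : 0.48255288 : 0.35212356
Convolve the two distributions (both contribute in 2-u steps):
  M: 0.04115296×0.16532356 = 0.006804
  M+2: 0.04115296×0.48255288 + 0.23413381×0.16532356 = 0.058566
  M+4: 0.04115296×0.35212356 + 0.23413381×0.48255288 + 0.4440235×0.16532356 = 0.200880
  M+6: 0.23413381×0.35212356 + 0.4440235×0.48255288 + 0.28068973×0.16532356 = 0.343113
  M+8: 0.4440235×0.35212356 + 0.28068973×0.48255288 = 0.291799
  M+10: 0.28068973×0.35212356 = 0.098837
Scale to base peak (0.343113) = 100: 2.0 : 17.1 : 58.5 : 100.0 : 85.0 : 28.8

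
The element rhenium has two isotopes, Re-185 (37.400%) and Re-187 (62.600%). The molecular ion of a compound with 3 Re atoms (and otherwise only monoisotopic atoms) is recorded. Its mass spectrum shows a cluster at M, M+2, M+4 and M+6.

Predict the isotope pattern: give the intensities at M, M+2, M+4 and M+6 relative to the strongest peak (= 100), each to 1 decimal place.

11.9 : 59.7 : 100.0 : 55.8

Each Re atom is independently Re-185 (p = 0.37400) or Re-187 (q = 0.62600); the cluster is the binomial expansion (p + q)^3.
P(M) = 0.37400^3 = 0.052314
P(M+2) = 3 × 0.37400^2 × 0.62600^1 = 0.262687
P(M+4) = 3 × 0.37400^1 × 0.62600^2 = 0.439685
P(M+6) = 0.62600^3 = 0.245314
The M+4 peak is largest (0.439685); scaling to 100 gives 11.9 : 59.7 : 100.0 : 55.8.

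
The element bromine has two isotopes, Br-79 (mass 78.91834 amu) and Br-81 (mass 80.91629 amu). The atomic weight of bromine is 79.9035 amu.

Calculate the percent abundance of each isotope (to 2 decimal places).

Writing the weighted mean with unknown fraction x of Br-79:
78.91834·x + 80.91629·(1 − x) = 79.9035
(78.91834 − 80.91629)·x = 79.9035 − 80.91629
x = -1.01279 / -1.99795 = 0.50691 → 50.69% Br-79, 49.31% Br-81.

Br-79: 50.69%, Br-81: 49.31%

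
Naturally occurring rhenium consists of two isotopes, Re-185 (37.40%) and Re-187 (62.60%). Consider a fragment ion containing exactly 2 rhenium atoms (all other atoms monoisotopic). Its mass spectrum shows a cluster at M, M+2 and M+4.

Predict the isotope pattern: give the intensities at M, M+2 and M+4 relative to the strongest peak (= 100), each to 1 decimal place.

Expanding (0.3740 + 0.6260)^2:
P(M) = 0.3740^2 = 0.139876
P(M+2) = 2 × 0.3740^1 × 0.6260^1 = 0.468248
P(M+4) = 0.6260^2 = 0.391876
The M+2 peak is largest (0.468248); scaling to 100 gives 29.9 : 100.0 : 83.7.

29.9 : 100.0 : 83.7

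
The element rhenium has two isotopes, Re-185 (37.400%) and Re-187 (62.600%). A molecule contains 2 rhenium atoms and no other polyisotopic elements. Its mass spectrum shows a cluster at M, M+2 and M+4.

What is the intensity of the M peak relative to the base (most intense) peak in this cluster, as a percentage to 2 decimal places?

29.87%

Term probabilities: M 0.1399, M+2 0.4682, M+4 0.3919. Base peak = M+2.
P(M+2) = C(2,1) × 0.37400^1 × 0.62600^1 = 2 × 0.3740 × 0.6260 = 0.468248 (base)
P(M) = C(2,0) × 0.37400^2 × 0.62600^0 = 1 × 0.139876 × 1.0000 = 0.139876
Relative intensity = 0.139876 / 0.468248 × 100 = 29.87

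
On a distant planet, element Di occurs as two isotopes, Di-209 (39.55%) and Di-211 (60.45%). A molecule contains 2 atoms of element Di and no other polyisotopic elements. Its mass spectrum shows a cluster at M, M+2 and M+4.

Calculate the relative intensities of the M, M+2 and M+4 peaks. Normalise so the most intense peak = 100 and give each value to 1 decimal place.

The 2 Di atoms are independent, so intensities follow the terms of (0.3955 + 0.6045)^2.
P(M) = 0.3955^2 = 0.156420
P(M+2) = 2 × 0.3955^1 × 0.6045^1 = 0.478159
P(M+4) = 0.6045^2 = 0.365420
The M+2 peak is largest (0.478159); scaling to 100 gives 32.7 : 100.0 : 76.4.

32.7 : 100.0 : 76.4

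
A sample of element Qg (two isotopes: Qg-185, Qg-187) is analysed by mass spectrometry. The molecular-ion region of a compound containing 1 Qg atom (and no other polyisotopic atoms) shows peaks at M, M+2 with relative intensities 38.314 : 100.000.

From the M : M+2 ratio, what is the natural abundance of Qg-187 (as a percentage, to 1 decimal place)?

72.3%

If p is the fraction of Qg that is Qg-185, then I(M+2)/I(M) = [C(1,1)·p^0·(1−p)] / p^1 = 1·(1−p)/p = 100.000/38.314 = 2.6100
(1−p)/p = 2.6100/1 = 2.6100  ⇒  p = 1/(1 + 2.6100) = 0.2770
Qg-185: 27.7%, Qg-187: 72.3%.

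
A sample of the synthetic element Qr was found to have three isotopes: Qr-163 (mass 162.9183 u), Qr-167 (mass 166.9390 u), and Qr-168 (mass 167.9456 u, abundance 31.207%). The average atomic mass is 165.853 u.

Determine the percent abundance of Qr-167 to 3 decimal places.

The remaining 68.793% is split between Qr-163 (fraction x) and Qr-167 (fraction 0.68793 − x).
Substituting: 162.9183x + 166.9390(0.68793 − x) = 113.442216608
(162.9183 − 166.9390)x = -1.400129662  ⇒  x = 0.34823, y = 0.33970
Qr-163: 34.823%, Qr-167: 33.970%.

33.970%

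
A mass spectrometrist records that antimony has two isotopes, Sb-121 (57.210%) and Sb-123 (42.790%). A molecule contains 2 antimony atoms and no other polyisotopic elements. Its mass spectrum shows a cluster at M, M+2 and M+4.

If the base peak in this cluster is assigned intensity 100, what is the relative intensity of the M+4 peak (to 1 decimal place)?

Term probabilities: M 0.3273, M+2 0.4896, M+4 0.1831. Base peak = M+2.
P(M+2) = C(2,1) × 0.57210^1 × 0.42790^1 = 2 × 0.5721 × 0.4279 = 0.489603 (base)
P(M+4) = C(2,2) × 0.57210^0 × 0.42790^2 = 1 × 1.0000 × 0.18309841 = 0.183098
Relative intensity = 0.183098 / 0.489603 × 100 = 37.4

37.4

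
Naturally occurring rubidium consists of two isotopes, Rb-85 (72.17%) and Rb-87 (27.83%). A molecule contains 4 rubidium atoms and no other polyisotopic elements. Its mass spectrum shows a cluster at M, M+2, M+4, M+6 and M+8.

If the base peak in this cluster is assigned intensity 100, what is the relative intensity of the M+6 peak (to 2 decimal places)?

Binomial terms of (0.7217 + 0.2783)^4: M 0.2713, M+2 0.4184, M+4 0.2420, M+6 0.0622, M+8 0.0060 → M+2 is the base peak.
P(M+2) = C(4,1) × 0.7217^3 × 0.2783^1 = 4 × 0.37589809 × 0.2783 = 0.418450 (base)
P(M+6) = C(4,3) × 0.7217^1 × 0.2783^3 = 4 × 0.7217 × 0.02155458 = 0.062224
Relative intensity = 0.062224 / 0.418450 × 100 = 14.87

14.87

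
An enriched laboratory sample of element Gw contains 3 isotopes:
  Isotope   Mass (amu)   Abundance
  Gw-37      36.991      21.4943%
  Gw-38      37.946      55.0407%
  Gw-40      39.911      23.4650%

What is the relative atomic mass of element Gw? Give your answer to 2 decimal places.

38.20 amu

The abundance-weighted mean is 0.214943 × 36.991 + 0.550407 × 37.946 + 0.234650 × 39.911
= 7.9510 + 20.8857 + 9.3651 = 38.2018 amu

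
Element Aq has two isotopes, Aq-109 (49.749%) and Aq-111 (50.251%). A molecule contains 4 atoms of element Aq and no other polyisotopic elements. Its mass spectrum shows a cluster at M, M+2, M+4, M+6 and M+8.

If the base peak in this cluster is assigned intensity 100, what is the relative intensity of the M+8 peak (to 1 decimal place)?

17.0

Term probabilities: M 0.0613, M+2 0.2475, M+4 0.3750, M+6 0.2525, M+8 0.0638. Base peak = M+4.
P(M+4) = C(4,2) × 0.49749^2 × 0.50251^2 = 6 × 0.2474963 × 0.2525163 = 0.374981 (base)
P(M+8) = C(4,4) × 0.49749^0 × 0.50251^4 = 1 × 1.0000 × 0.06376448 = 0.063764
Relative intensity = 0.063764 / 0.374981 × 100 = 17.0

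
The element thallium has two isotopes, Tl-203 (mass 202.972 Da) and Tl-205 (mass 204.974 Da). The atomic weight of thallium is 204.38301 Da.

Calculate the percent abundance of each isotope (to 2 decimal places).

Let x be the fractional abundance of Tl-203; then Tl-205 has abundance 1 − x.
202.972·x + 204.974·(1 − x) = 204.38301
(202.972 − 204.974)·x = 204.38301 − 204.974
x = -0.59099 / -2.002 = 0.29520 → 29.52% Tl-203, 70.48% Tl-205.

Tl-203: 29.52%, Tl-205: 70.48%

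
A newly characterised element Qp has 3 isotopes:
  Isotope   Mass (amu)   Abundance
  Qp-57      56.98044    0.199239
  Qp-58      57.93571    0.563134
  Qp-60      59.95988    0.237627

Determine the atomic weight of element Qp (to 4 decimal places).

58.2264 amu

Ar = Σ fᵢ·mᵢ = 0.199239 × 56.98044 + 0.563134 × 57.93571 + 0.237627 × 59.95988
= 11.352726 + 32.625568 + 14.248086 = 58.226380 amu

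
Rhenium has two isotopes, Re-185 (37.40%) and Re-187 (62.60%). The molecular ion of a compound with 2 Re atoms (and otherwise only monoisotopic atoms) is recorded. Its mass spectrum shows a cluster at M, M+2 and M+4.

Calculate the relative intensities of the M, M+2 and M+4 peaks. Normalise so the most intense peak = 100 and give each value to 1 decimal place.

Each Re atom is independently Re-185 (p = 0.3740) or Re-187 (q = 0.6260); the cluster is the binomial expansion (p + q)^2.
P(M) = 0.3740^2 = 0.139876
P(M+2) = 2 × 0.3740^1 × 0.6260^1 = 0.468248
P(M+4) = 0.6260^2 = 0.391876
The M+2 peak is largest (0.468248); scaling to 100 gives 29.9 : 100.0 : 83.7.

29.9 : 100.0 : 83.7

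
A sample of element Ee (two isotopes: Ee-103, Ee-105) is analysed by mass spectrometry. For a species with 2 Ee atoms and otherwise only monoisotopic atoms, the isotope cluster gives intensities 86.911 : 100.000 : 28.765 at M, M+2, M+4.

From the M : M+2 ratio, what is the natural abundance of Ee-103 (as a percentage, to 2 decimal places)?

Write p for the Ee-103 fraction. I(M+2)/I(M) = [C(2,1)·p^1·(1−p)] / p^2 = 2·(1−p)/p = 100.000/86.911 = 1.1506
(1−p)/p = 1.1506/2 = 0.5753  ⇒  p = 1/(1 + 0.5753) = 0.6348
Ee-103: 63.48%, Ee-105: 36.52%.

63.48%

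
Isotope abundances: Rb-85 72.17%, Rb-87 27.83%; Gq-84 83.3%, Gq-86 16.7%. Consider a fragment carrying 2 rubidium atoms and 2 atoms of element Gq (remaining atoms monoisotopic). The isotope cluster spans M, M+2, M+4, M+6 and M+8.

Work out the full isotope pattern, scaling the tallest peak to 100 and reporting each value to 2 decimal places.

Rubidium pattern (n=2): 0.52085089 : 0.40169822 : 0.07745089
Element Gq pattern (n=2): 0.693889 : 0.278222 : 0.027889
Convolve the two distributions (both contribute in 2-u steps):
  M: 0.52085089×0.693889 = 0.361413
  M+2: 0.52085089×0.278222 + 0.40169822×0.693889 = 0.423646
  M+4: 0.52085089×0.027889 + 0.40169822×0.278222 + 0.07745089×0.693889 = 0.180030
  M+6: 0.40169822×0.027889 + 0.07745089×0.278222 = 0.032752
  M+8: 0.07745089×0.027889 = 0.002160
Scale to base peak (0.423646) = 100: 85.31 : 100.00 : 42.50 : 7.73 : 0.51

85.31 : 100.00 : 42.50 : 7.73 : 0.51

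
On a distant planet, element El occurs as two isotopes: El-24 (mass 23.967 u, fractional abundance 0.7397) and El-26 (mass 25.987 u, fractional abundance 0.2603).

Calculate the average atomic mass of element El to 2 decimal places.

Ar = Σ fᵢ·mᵢ = 0.7397 × 23.967 + 0.2603 × 25.987
= 17.7284 + 6.7644 = 24.4928 u

24.49 u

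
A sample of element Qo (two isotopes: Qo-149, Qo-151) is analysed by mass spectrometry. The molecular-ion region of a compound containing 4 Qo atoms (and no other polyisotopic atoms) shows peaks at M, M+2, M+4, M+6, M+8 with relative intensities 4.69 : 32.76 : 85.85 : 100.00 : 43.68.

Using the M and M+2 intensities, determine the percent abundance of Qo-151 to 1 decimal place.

63.6%

Write p for the Qo-149 fraction. I(M+2)/I(M) = [C(4,1)·p^3·(1−p)] / p^4 = 4·(1−p)/p = 32.76/4.69 = 6.9851
(1−p)/p = 6.9851/4 = 1.7463  ⇒  p = 1/(1 + 1.7463) = 0.3641
Qo-149: 36.4%, Qo-151: 63.6%.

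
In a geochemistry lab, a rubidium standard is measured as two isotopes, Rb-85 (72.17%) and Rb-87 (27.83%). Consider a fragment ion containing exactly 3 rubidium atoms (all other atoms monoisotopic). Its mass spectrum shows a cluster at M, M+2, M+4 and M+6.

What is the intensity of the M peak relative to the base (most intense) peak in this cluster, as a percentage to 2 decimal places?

86.44%

Term probabilities: M 0.3759, M+2 0.4349, M+4 0.1677, M+6 0.0216. Base peak = M+2.
P(M+2) = C(3,1) × 0.7217^2 × 0.2783^1 = 3 × 0.52085089 × 0.2783 = 0.434858 (base)
P(M) = C(3,0) × 0.7217^3 × 0.2783^0 = 1 × 0.37589809 × 1.0000 = 0.375898
Relative intensity = 0.375898 / 0.434858 × 100 = 86.44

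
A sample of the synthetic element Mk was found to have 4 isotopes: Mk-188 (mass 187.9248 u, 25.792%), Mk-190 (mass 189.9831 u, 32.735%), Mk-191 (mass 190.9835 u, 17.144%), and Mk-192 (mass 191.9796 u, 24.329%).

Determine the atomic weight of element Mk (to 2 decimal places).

190.11 u

Ar = Σ fᵢ·mᵢ = 0.25792 × 187.9248 + 0.32735 × 189.9831 + 0.17144 × 190.9835 + 0.24329 × 191.9796
= 48.46956 + 62.19097 + 32.74221 + 46.70672 = 190.10946 u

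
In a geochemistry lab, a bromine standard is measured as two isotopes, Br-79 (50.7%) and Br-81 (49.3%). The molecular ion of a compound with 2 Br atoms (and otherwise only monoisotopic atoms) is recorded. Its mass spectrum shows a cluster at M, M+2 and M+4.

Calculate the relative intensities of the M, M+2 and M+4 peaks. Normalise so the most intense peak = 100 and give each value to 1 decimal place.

51.4 : 100.0 : 48.6

The 2 Br atoms are independent, so intensities follow the terms of (0.507 + 0.493)^2.
P(M) = 0.507^2 = 0.257049
P(M+2) = 2 × 0.507^1 × 0.493^1 = 0.499902
P(M+4) = 0.493^2 = 0.243049
The M+2 peak is largest (0.499902); scaling to 100 gives 51.4 : 100.0 : 48.6.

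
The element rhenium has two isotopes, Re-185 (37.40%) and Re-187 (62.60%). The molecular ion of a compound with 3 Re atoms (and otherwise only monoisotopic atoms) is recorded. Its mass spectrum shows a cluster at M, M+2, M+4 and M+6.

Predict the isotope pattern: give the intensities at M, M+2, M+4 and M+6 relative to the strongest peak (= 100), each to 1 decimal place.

The 3 Re atoms are independent, so intensities follow the terms of (0.3740 + 0.6260)^3.
P(M) = 0.3740^3 = 0.052314
P(M+2) = 3 × 0.3740^2 × 0.6260^1 = 0.262687
P(M+4) = 3 × 0.3740^1 × 0.6260^2 = 0.439685
P(M+6) = 0.6260^3 = 0.245314
The M+4 peak is largest (0.439685); scaling to 100 gives 11.9 : 59.7 : 100.0 : 55.8.

11.9 : 59.7 : 100.0 : 55.8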